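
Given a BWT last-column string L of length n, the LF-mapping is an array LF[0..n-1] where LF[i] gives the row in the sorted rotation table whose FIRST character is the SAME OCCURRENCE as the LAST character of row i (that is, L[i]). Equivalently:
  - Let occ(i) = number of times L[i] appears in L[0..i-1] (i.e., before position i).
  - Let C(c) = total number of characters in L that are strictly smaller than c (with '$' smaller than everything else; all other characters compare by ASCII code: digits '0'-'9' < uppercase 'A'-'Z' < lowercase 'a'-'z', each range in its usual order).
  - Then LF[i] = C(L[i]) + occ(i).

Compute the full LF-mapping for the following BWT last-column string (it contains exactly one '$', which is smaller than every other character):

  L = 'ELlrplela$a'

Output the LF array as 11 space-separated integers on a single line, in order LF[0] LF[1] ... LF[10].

Answer: 1 2 6 10 9 7 5 8 3 0 4

Derivation:
Char counts: '$':1, 'E':1, 'L':1, 'a':2, 'e':1, 'l':3, 'p':1, 'r':1
C (first-col start): C('$')=0, C('E')=1, C('L')=2, C('a')=3, C('e')=5, C('l')=6, C('p')=9, C('r')=10
L[0]='E': occ=0, LF[0]=C('E')+0=1+0=1
L[1]='L': occ=0, LF[1]=C('L')+0=2+0=2
L[2]='l': occ=0, LF[2]=C('l')+0=6+0=6
L[3]='r': occ=0, LF[3]=C('r')+0=10+0=10
L[4]='p': occ=0, LF[4]=C('p')+0=9+0=9
L[5]='l': occ=1, LF[5]=C('l')+1=6+1=7
L[6]='e': occ=0, LF[6]=C('e')+0=5+0=5
L[7]='l': occ=2, LF[7]=C('l')+2=6+2=8
L[8]='a': occ=0, LF[8]=C('a')+0=3+0=3
L[9]='$': occ=0, LF[9]=C('$')+0=0+0=0
L[10]='a': occ=1, LF[10]=C('a')+1=3+1=4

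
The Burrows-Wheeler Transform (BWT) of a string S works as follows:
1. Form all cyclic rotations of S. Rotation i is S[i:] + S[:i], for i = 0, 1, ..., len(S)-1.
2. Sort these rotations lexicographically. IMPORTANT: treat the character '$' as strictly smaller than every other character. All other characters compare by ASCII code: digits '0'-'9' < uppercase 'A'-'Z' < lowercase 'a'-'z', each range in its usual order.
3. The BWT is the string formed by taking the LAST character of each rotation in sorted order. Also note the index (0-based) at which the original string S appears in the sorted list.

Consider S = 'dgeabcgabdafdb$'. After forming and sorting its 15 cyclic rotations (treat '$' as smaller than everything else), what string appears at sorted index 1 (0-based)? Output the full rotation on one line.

All 15 rotations (rotation i = S[i:]+S[:i]):
  rot[0] = dgeabcgabdafdb$
  rot[1] = geabcgabdafdb$d
  rot[2] = eabcgabdafdb$dg
  rot[3] = abcgabdafdb$dge
  rot[4] = bcgabdafdb$dgea
  rot[5] = cgabdafdb$dgeab
  rot[6] = gabdafdb$dgeabc
  rot[7] = abdafdb$dgeabcg
  rot[8] = bdafdb$dgeabcga
  rot[9] = dafdb$dgeabcgab
  rot[10] = afdb$dgeabcgabd
  rot[11] = fdb$dgeabcgabda
  rot[12] = db$dgeabcgabdaf
  rot[13] = b$dgeabcgabdafd
  rot[14] = $dgeabcgabdafdb
Sorted (with $ < everything):
  sorted[0] = $dgeabcgabdafdb
  sorted[1] = abcgabdafdb$dge
  sorted[2] = abdafdb$dgeabcg
  sorted[3] = afdb$dgeabcgabd
  sorted[4] = b$dgeabcgabdafd
  sorted[5] = bcgabdafdb$dgea
  sorted[6] = bdafdb$dgeabcga
  sorted[7] = cgabdafdb$dgeab
  sorted[8] = dafdb$dgeabcgab
  sorted[9] = db$dgeabcgabdaf
  sorted[10] = dgeabcgabdafdb$
  sorted[11] = eabcgabdafdb$dg
  sorted[12] = fdb$dgeabcgabda
  sorted[13] = gabdafdb$dgeabc
  sorted[14] = geabcgabdafdb$d
sorted[1] = abcgabdafdb$dge

Answer: abcgabdafdb$dge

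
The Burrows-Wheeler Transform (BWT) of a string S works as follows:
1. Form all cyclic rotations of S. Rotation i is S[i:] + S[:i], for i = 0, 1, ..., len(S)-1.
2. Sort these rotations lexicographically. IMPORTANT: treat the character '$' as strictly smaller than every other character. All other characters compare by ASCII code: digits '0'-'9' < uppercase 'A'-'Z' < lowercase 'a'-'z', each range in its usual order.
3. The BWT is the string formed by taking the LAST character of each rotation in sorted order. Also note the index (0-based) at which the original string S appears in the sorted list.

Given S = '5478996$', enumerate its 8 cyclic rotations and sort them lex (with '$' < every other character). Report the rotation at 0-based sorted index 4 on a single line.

Answer: 78996$54

Derivation:
All 8 rotations (rotation i = S[i:]+S[:i]):
  rot[0] = 5478996$
  rot[1] = 478996$5
  rot[2] = 78996$54
  rot[3] = 8996$547
  rot[4] = 996$5478
  rot[5] = 96$54789
  rot[6] = 6$547899
  rot[7] = $5478996
Sorted (with $ < everything):
  sorted[0] = $5478996
  sorted[1] = 478996$5
  sorted[2] = 5478996$
  sorted[3] = 6$547899
  sorted[4] = 78996$54
  sorted[5] = 8996$547
  sorted[6] = 96$54789
  sorted[7] = 996$5478
sorted[4] = 78996$54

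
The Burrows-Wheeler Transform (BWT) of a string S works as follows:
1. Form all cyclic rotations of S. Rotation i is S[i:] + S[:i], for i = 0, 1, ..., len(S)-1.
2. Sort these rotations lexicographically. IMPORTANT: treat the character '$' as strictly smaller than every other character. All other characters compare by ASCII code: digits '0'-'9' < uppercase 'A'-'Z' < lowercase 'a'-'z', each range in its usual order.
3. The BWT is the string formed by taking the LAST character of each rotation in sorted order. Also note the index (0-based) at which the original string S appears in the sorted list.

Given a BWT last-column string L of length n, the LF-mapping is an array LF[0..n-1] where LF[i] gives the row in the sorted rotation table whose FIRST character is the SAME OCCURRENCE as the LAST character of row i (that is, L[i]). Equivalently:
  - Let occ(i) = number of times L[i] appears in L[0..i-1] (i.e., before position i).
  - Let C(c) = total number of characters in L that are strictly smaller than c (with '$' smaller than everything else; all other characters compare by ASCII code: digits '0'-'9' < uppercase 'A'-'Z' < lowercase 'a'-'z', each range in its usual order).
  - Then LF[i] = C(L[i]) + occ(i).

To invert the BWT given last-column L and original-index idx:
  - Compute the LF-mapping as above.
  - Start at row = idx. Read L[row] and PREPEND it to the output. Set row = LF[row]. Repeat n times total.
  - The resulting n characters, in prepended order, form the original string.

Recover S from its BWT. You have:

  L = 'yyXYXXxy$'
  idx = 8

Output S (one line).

Answer: yyXXYXxy$

Derivation:
LF mapping: 6 7 1 4 2 3 5 8 0
Walk LF starting at row 8, prepending L[row]:
  step 1: row=8, L[8]='$', prepend. Next row=LF[8]=0
  step 2: row=0, L[0]='y', prepend. Next row=LF[0]=6
  step 3: row=6, L[6]='x', prepend. Next row=LF[6]=5
  step 4: row=5, L[5]='X', prepend. Next row=LF[5]=3
  step 5: row=3, L[3]='Y', prepend. Next row=LF[3]=4
  step 6: row=4, L[4]='X', prepend. Next row=LF[4]=2
  step 7: row=2, L[2]='X', prepend. Next row=LF[2]=1
  step 8: row=1, L[1]='y', prepend. Next row=LF[1]=7
  step 9: row=7, L[7]='y', prepend. Next row=LF[7]=8
Reversed output: yyXXYXxy$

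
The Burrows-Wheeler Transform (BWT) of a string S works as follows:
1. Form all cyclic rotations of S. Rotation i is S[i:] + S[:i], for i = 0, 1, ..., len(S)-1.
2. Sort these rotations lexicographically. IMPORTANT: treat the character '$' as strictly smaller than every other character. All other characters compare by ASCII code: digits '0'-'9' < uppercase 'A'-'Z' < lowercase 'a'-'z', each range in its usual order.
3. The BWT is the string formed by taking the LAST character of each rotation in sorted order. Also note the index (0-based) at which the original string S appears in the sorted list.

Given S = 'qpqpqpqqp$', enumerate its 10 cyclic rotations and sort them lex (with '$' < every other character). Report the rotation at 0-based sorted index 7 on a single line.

Answer: qpqpqqp$qp

Derivation:
All 10 rotations (rotation i = S[i:]+S[:i]):
  rot[0] = qpqpqpqqp$
  rot[1] = pqpqpqqp$q
  rot[2] = qpqpqqp$qp
  rot[3] = pqpqqp$qpq
  rot[4] = qpqqp$qpqp
  rot[5] = pqqp$qpqpq
  rot[6] = qqp$qpqpqp
  rot[7] = qp$qpqpqpq
  rot[8] = p$qpqpqpqq
  rot[9] = $qpqpqpqqp
Sorted (with $ < everything):
  sorted[0] = $qpqpqpqqp
  sorted[1] = p$qpqpqpqq
  sorted[2] = pqpqpqqp$q
  sorted[3] = pqpqqp$qpq
  sorted[4] = pqqp$qpqpq
  sorted[5] = qp$qpqpqpq
  sorted[6] = qpqpqpqqp$
  sorted[7] = qpqpqqp$qp
  sorted[8] = qpqqp$qpqp
  sorted[9] = qqp$qpqpqp
sorted[7] = qpqpqqp$qp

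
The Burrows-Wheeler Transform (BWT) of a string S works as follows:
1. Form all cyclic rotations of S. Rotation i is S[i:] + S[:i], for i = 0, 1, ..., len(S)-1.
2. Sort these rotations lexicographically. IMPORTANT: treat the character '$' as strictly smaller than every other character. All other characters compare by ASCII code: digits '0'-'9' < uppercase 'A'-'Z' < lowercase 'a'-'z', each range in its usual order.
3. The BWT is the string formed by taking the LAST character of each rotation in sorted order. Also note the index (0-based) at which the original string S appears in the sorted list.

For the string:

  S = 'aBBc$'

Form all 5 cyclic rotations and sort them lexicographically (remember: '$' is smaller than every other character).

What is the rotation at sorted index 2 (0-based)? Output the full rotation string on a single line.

All 5 rotations (rotation i = S[i:]+S[:i]):
  rot[0] = aBBc$
  rot[1] = BBc$a
  rot[2] = Bc$aB
  rot[3] = c$aBB
  rot[4] = $aBBc
Sorted (with $ < everything):
  sorted[0] = $aBBc
  sorted[1] = BBc$a
  sorted[2] = Bc$aB
  sorted[3] = aBBc$
  sorted[4] = c$aBB
sorted[2] = Bc$aB

Answer: Bc$aB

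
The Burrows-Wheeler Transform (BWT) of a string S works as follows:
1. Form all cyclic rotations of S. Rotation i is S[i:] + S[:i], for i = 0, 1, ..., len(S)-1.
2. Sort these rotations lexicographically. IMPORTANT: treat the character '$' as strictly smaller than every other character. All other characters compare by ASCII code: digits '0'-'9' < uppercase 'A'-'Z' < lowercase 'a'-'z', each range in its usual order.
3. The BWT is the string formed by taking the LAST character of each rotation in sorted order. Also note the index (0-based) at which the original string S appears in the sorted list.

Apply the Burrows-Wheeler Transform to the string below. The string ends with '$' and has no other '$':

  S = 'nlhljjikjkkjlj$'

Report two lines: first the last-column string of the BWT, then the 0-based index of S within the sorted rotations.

All 15 rotations (rotation i = S[i:]+S[:i]):
  rot[0] = nlhljjikjkkjlj$
  rot[1] = lhljjikjkkjlj$n
  rot[2] = hljjikjkkjlj$nl
  rot[3] = ljjikjkkjlj$nlh
  rot[4] = jjikjkkjlj$nlhl
  rot[5] = jikjkkjlj$nlhlj
  rot[6] = ikjkkjlj$nlhljj
  rot[7] = kjkkjlj$nlhljji
  rot[8] = jkkjlj$nlhljjik
  rot[9] = kkjlj$nlhljjikj
  rot[10] = kjlj$nlhljjikjk
  rot[11] = jlj$nlhljjikjkk
  rot[12] = lj$nlhljjikjkkj
  rot[13] = j$nlhljjikjkkjl
  rot[14] = $nlhljjikjkkjlj
Sorted (with $ < everything):
  sorted[0] = $nlhljjikjkkjlj  (last char: 'j')
  sorted[1] = hljjikjkkjlj$nl  (last char: 'l')
  sorted[2] = ikjkkjlj$nlhljj  (last char: 'j')
  sorted[3] = j$nlhljjikjkkjl  (last char: 'l')
  sorted[4] = jikjkkjlj$nlhlj  (last char: 'j')
  sorted[5] = jjikjkkjlj$nlhl  (last char: 'l')
  sorted[6] = jkkjlj$nlhljjik  (last char: 'k')
  sorted[7] = jlj$nlhljjikjkk  (last char: 'k')
  sorted[8] = kjkkjlj$nlhljji  (last char: 'i')
  sorted[9] = kjlj$nlhljjikjk  (last char: 'k')
  sorted[10] = kkjlj$nlhljjikj  (last char: 'j')
  sorted[11] = lhljjikjkkjlj$n  (last char: 'n')
  sorted[12] = lj$nlhljjikjkkj  (last char: 'j')
  sorted[13] = ljjikjkkjlj$nlh  (last char: 'h')
  sorted[14] = nlhljjikjkkjlj$  (last char: '$')
Last column: jljljlkkikjnjh$
Original string S is at sorted index 14

Answer: jljljlkkikjnjh$
14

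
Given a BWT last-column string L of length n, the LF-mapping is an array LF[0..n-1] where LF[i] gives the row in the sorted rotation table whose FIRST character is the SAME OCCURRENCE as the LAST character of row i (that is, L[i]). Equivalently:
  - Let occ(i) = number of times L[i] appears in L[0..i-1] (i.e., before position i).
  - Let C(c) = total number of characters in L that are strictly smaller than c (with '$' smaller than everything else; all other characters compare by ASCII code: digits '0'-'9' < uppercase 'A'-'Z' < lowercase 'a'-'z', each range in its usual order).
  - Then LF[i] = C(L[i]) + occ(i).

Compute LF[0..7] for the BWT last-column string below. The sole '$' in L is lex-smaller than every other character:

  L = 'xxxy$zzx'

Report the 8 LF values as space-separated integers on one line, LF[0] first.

Answer: 1 2 3 5 0 6 7 4

Derivation:
Char counts: '$':1, 'x':4, 'y':1, 'z':2
C (first-col start): C('$')=0, C('x')=1, C('y')=5, C('z')=6
L[0]='x': occ=0, LF[0]=C('x')+0=1+0=1
L[1]='x': occ=1, LF[1]=C('x')+1=1+1=2
L[2]='x': occ=2, LF[2]=C('x')+2=1+2=3
L[3]='y': occ=0, LF[3]=C('y')+0=5+0=5
L[4]='$': occ=0, LF[4]=C('$')+0=0+0=0
L[5]='z': occ=0, LF[5]=C('z')+0=6+0=6
L[6]='z': occ=1, LF[6]=C('z')+1=6+1=7
L[7]='x': occ=3, LF[7]=C('x')+3=1+3=4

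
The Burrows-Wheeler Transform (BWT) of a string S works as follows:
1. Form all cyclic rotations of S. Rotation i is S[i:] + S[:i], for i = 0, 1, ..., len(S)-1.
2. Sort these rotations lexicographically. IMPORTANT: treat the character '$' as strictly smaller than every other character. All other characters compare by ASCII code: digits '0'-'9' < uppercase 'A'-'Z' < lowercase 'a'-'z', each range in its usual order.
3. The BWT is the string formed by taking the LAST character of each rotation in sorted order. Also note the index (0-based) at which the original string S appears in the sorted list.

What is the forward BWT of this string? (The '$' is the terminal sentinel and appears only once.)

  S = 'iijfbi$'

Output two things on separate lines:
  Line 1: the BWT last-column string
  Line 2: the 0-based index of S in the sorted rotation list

Answer: ifjb$ii
4

Derivation:
All 7 rotations (rotation i = S[i:]+S[:i]):
  rot[0] = iijfbi$
  rot[1] = ijfbi$i
  rot[2] = jfbi$ii
  rot[3] = fbi$iij
  rot[4] = bi$iijf
  rot[5] = i$iijfb
  rot[6] = $iijfbi
Sorted (with $ < everything):
  sorted[0] = $iijfbi  (last char: 'i')
  sorted[1] = bi$iijf  (last char: 'f')
  sorted[2] = fbi$iij  (last char: 'j')
  sorted[3] = i$iijfb  (last char: 'b')
  sorted[4] = iijfbi$  (last char: '$')
  sorted[5] = ijfbi$i  (last char: 'i')
  sorted[6] = jfbi$ii  (last char: 'i')
Last column: ifjb$ii
Original string S is at sorted index 4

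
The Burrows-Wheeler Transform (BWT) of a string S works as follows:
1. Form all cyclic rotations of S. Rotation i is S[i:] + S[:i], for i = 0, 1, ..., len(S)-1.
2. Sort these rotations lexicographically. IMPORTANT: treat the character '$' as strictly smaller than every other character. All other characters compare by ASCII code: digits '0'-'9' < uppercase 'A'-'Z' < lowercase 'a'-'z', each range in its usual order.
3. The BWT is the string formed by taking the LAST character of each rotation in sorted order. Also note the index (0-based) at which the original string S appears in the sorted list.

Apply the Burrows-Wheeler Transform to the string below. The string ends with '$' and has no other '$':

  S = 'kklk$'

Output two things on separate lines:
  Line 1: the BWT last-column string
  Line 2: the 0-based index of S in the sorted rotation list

Answer: kl$kk
2

Derivation:
All 5 rotations (rotation i = S[i:]+S[:i]):
  rot[0] = kklk$
  rot[1] = klk$k
  rot[2] = lk$kk
  rot[3] = k$kkl
  rot[4] = $kklk
Sorted (with $ < everything):
  sorted[0] = $kklk  (last char: 'k')
  sorted[1] = k$kkl  (last char: 'l')
  sorted[2] = kklk$  (last char: '$')
  sorted[3] = klk$k  (last char: 'k')
  sorted[4] = lk$kk  (last char: 'k')
Last column: kl$kk
Original string S is at sorted index 2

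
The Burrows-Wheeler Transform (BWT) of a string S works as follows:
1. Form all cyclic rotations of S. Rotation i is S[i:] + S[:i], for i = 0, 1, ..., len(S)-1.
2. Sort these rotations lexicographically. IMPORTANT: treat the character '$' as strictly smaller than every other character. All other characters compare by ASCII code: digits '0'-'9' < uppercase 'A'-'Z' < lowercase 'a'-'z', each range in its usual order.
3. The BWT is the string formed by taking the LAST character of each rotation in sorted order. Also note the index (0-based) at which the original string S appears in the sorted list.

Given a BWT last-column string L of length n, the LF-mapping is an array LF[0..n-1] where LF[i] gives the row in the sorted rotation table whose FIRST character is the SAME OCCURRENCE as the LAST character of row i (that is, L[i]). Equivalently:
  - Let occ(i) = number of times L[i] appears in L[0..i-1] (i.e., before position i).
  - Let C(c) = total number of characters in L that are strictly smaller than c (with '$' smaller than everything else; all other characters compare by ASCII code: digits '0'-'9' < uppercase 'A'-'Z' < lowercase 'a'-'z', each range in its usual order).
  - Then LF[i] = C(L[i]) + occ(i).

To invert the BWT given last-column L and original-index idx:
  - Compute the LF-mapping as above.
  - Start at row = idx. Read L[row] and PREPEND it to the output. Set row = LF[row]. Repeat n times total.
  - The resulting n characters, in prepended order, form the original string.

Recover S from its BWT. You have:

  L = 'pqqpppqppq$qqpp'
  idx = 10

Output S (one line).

Answer: qpppppqqppqqqp$

Derivation:
LF mapping: 1 9 10 2 3 4 11 5 6 12 0 13 14 7 8
Walk LF starting at row 10, prepending L[row]:
  step 1: row=10, L[10]='$', prepend. Next row=LF[10]=0
  step 2: row=0, L[0]='p', prepend. Next row=LF[0]=1
  step 3: row=1, L[1]='q', prepend. Next row=LF[1]=9
  step 4: row=9, L[9]='q', prepend. Next row=LF[9]=12
  step 5: row=12, L[12]='q', prepend. Next row=LF[12]=14
  step 6: row=14, L[14]='p', prepend. Next row=LF[14]=8
  step 7: row=8, L[8]='p', prepend. Next row=LF[8]=6
  step 8: row=6, L[6]='q', prepend. Next row=LF[6]=11
  step 9: row=11, L[11]='q', prepend. Next row=LF[11]=13
  step 10: row=13, L[13]='p', prepend. Next row=LF[13]=7
  step 11: row=7, L[7]='p', prepend. Next row=LF[7]=5
  step 12: row=5, L[5]='p', prepend. Next row=LF[5]=4
  step 13: row=4, L[4]='p', prepend. Next row=LF[4]=3
  step 14: row=3, L[3]='p', prepend. Next row=LF[3]=2
  step 15: row=2, L[2]='q', prepend. Next row=LF[2]=10
Reversed output: qpppppqqppqqqp$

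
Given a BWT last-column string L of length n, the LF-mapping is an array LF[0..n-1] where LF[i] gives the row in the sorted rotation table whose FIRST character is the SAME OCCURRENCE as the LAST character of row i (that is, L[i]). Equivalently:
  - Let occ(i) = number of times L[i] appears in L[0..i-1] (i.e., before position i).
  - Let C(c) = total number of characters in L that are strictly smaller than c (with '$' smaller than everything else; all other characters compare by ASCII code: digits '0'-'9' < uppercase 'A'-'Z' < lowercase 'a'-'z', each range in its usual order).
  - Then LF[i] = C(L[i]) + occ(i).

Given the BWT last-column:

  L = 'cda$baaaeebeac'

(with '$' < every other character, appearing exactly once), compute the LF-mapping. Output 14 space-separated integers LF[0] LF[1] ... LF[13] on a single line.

Char counts: '$':1, 'a':5, 'b':2, 'c':2, 'd':1, 'e':3
C (first-col start): C('$')=0, C('a')=1, C('b')=6, C('c')=8, C('d')=10, C('e')=11
L[0]='c': occ=0, LF[0]=C('c')+0=8+0=8
L[1]='d': occ=0, LF[1]=C('d')+0=10+0=10
L[2]='a': occ=0, LF[2]=C('a')+0=1+0=1
L[3]='$': occ=0, LF[3]=C('$')+0=0+0=0
L[4]='b': occ=0, LF[4]=C('b')+0=6+0=6
L[5]='a': occ=1, LF[5]=C('a')+1=1+1=2
L[6]='a': occ=2, LF[6]=C('a')+2=1+2=3
L[7]='a': occ=3, LF[7]=C('a')+3=1+3=4
L[8]='e': occ=0, LF[8]=C('e')+0=11+0=11
L[9]='e': occ=1, LF[9]=C('e')+1=11+1=12
L[10]='b': occ=1, LF[10]=C('b')+1=6+1=7
L[11]='e': occ=2, LF[11]=C('e')+2=11+2=13
L[12]='a': occ=4, LF[12]=C('a')+4=1+4=5
L[13]='c': occ=1, LF[13]=C('c')+1=8+1=9

Answer: 8 10 1 0 6 2 3 4 11 12 7 13 5 9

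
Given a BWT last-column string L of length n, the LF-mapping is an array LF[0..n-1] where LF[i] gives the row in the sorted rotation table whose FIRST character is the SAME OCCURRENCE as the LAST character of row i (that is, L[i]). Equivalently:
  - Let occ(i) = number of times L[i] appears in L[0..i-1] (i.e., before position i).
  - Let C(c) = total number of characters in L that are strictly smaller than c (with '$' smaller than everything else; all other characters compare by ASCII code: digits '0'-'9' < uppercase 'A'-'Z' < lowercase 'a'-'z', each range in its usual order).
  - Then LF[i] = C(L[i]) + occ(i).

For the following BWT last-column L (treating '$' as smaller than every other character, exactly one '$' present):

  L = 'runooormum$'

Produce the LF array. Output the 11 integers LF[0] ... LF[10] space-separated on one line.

Answer: 7 9 3 4 5 6 8 1 10 2 0

Derivation:
Char counts: '$':1, 'm':2, 'n':1, 'o':3, 'r':2, 'u':2
C (first-col start): C('$')=0, C('m')=1, C('n')=3, C('o')=4, C('r')=7, C('u')=9
L[0]='r': occ=0, LF[0]=C('r')+0=7+0=7
L[1]='u': occ=0, LF[1]=C('u')+0=9+0=9
L[2]='n': occ=0, LF[2]=C('n')+0=3+0=3
L[3]='o': occ=0, LF[3]=C('o')+0=4+0=4
L[4]='o': occ=1, LF[4]=C('o')+1=4+1=5
L[5]='o': occ=2, LF[5]=C('o')+2=4+2=6
L[6]='r': occ=1, LF[6]=C('r')+1=7+1=8
L[7]='m': occ=0, LF[7]=C('m')+0=1+0=1
L[8]='u': occ=1, LF[8]=C('u')+1=9+1=10
L[9]='m': occ=1, LF[9]=C('m')+1=1+1=2
L[10]='$': occ=0, LF[10]=C('$')+0=0+0=0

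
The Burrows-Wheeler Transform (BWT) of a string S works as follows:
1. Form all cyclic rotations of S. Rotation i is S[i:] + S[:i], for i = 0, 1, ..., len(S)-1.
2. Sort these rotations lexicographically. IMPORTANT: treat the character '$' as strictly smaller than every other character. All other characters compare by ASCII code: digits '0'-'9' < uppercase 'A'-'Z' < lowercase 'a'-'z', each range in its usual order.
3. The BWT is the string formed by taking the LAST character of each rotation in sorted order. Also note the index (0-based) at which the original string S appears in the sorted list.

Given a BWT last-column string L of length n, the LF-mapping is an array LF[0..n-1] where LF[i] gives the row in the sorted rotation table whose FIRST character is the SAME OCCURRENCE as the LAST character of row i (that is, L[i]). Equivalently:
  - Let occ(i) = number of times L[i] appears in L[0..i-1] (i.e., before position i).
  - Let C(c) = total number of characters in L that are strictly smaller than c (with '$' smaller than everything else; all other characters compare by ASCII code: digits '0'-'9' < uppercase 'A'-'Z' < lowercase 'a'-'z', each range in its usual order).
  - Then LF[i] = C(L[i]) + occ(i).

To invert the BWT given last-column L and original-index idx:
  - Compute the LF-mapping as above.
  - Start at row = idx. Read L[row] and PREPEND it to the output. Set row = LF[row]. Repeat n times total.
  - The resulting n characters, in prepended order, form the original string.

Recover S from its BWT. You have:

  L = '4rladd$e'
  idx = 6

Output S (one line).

LF mapping: 1 7 6 2 3 4 0 5
Walk LF starting at row 6, prepending L[row]:
  step 1: row=6, L[6]='$', prepend. Next row=LF[6]=0
  step 2: row=0, L[0]='4', prepend. Next row=LF[0]=1
  step 3: row=1, L[1]='r', prepend. Next row=LF[1]=7
  step 4: row=7, L[7]='e', prepend. Next row=LF[7]=5
  step 5: row=5, L[5]='d', prepend. Next row=LF[5]=4
  step 6: row=4, L[4]='d', prepend. Next row=LF[4]=3
  step 7: row=3, L[3]='a', prepend. Next row=LF[3]=2
  step 8: row=2, L[2]='l', prepend. Next row=LF[2]=6
Reversed output: ladder4$

Answer: ladder4$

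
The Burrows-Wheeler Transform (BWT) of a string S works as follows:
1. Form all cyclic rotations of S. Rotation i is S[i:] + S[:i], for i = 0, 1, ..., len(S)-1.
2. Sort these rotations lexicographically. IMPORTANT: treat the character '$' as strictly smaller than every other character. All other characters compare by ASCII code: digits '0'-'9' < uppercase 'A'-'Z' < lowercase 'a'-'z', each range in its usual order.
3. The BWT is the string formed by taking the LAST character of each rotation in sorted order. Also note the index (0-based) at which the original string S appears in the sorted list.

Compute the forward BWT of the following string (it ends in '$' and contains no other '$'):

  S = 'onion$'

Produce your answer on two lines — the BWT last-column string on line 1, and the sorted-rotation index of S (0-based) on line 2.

Answer: nnooi$
5

Derivation:
All 6 rotations (rotation i = S[i:]+S[:i]):
  rot[0] = onion$
  rot[1] = nion$o
  rot[2] = ion$on
  rot[3] = on$oni
  rot[4] = n$onio
  rot[5] = $onion
Sorted (with $ < everything):
  sorted[0] = $onion  (last char: 'n')
  sorted[1] = ion$on  (last char: 'n')
  sorted[2] = n$onio  (last char: 'o')
  sorted[3] = nion$o  (last char: 'o')
  sorted[4] = on$oni  (last char: 'i')
  sorted[5] = onion$  (last char: '$')
Last column: nnooi$
Original string S is at sorted index 5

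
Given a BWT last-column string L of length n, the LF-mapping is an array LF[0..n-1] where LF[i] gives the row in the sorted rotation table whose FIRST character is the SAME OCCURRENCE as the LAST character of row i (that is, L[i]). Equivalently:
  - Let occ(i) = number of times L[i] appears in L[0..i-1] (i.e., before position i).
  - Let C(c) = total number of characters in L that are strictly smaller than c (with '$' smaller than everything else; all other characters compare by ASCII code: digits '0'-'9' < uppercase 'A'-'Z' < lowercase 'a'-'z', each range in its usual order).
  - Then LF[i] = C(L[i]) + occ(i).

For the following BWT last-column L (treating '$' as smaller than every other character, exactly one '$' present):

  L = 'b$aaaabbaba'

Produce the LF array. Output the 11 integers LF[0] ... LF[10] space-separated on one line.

Answer: 7 0 1 2 3 4 8 9 5 10 6

Derivation:
Char counts: '$':1, 'a':6, 'b':4
C (first-col start): C('$')=0, C('a')=1, C('b')=7
L[0]='b': occ=0, LF[0]=C('b')+0=7+0=7
L[1]='$': occ=0, LF[1]=C('$')+0=0+0=0
L[2]='a': occ=0, LF[2]=C('a')+0=1+0=1
L[3]='a': occ=1, LF[3]=C('a')+1=1+1=2
L[4]='a': occ=2, LF[4]=C('a')+2=1+2=3
L[5]='a': occ=3, LF[5]=C('a')+3=1+3=4
L[6]='b': occ=1, LF[6]=C('b')+1=7+1=8
L[7]='b': occ=2, LF[7]=C('b')+2=7+2=9
L[8]='a': occ=4, LF[8]=C('a')+4=1+4=5
L[9]='b': occ=3, LF[9]=C('b')+3=7+3=10
L[10]='a': occ=5, LF[10]=C('a')+5=1+5=6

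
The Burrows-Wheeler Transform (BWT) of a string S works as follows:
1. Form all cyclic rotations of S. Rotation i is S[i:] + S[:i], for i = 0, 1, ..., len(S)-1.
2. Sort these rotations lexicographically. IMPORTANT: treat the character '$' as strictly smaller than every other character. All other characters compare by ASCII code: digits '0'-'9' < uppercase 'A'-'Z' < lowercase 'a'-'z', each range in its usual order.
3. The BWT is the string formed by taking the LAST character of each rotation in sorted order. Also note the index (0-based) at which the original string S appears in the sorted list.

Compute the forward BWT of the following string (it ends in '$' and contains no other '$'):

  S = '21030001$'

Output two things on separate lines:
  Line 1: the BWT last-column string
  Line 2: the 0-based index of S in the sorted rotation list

Answer: 1300102$0
7

Derivation:
All 9 rotations (rotation i = S[i:]+S[:i]):
  rot[0] = 21030001$
  rot[1] = 1030001$2
  rot[2] = 030001$21
  rot[3] = 30001$210
  rot[4] = 0001$2103
  rot[5] = 001$21030
  rot[6] = 01$210300
  rot[7] = 1$2103000
  rot[8] = $21030001
Sorted (with $ < everything):
  sorted[0] = $21030001  (last char: '1')
  sorted[1] = 0001$2103  (last char: '3')
  sorted[2] = 001$21030  (last char: '0')
  sorted[3] = 01$210300  (last char: '0')
  sorted[4] = 030001$21  (last char: '1')
  sorted[5] = 1$2103000  (last char: '0')
  sorted[6] = 1030001$2  (last char: '2')
  sorted[7] = 21030001$  (last char: '$')
  sorted[8] = 30001$210  (last char: '0')
Last column: 1300102$0
Original string S is at sorted index 7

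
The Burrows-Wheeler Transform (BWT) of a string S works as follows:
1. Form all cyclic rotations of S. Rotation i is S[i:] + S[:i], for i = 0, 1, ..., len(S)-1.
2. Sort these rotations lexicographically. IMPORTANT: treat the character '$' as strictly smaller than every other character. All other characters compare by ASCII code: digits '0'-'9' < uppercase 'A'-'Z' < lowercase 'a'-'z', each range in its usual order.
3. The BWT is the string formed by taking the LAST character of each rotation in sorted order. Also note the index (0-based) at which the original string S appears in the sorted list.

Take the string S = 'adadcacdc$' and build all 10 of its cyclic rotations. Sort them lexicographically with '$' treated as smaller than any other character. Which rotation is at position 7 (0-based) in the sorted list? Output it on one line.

All 10 rotations (rotation i = S[i:]+S[:i]):
  rot[0] = adadcacdc$
  rot[1] = dadcacdc$a
  rot[2] = adcacdc$ad
  rot[3] = dcacdc$ada
  rot[4] = cacdc$adad
  rot[5] = acdc$adadc
  rot[6] = cdc$adadca
  rot[7] = dc$adadcac
  rot[8] = c$adadcacd
  rot[9] = $adadcacdc
Sorted (with $ < everything):
  sorted[0] = $adadcacdc
  sorted[1] = acdc$adadc
  sorted[2] = adadcacdc$
  sorted[3] = adcacdc$ad
  sorted[4] = c$adadcacd
  sorted[5] = cacdc$adad
  sorted[6] = cdc$adadca
  sorted[7] = dadcacdc$a
  sorted[8] = dc$adadcac
  sorted[9] = dcacdc$ada
sorted[7] = dadcacdc$a

Answer: dadcacdc$a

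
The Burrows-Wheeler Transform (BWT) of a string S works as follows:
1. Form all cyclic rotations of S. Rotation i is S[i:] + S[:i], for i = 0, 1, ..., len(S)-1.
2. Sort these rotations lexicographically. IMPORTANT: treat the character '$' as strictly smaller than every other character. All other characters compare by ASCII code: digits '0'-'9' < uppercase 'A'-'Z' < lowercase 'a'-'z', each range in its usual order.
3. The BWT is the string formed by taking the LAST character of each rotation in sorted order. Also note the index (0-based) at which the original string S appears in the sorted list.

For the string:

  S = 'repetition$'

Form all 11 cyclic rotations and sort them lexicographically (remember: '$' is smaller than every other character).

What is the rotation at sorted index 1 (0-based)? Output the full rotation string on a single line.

Answer: epetition$r

Derivation:
All 11 rotations (rotation i = S[i:]+S[:i]):
  rot[0] = repetition$
  rot[1] = epetition$r
  rot[2] = petition$re
  rot[3] = etition$rep
  rot[4] = tition$repe
  rot[5] = ition$repet
  rot[6] = tion$repeti
  rot[7] = ion$repetit
  rot[8] = on$repetiti
  rot[9] = n$repetitio
  rot[10] = $repetition
Sorted (with $ < everything):
  sorted[0] = $repetition
  sorted[1] = epetition$r
  sorted[2] = etition$rep
  sorted[3] = ion$repetit
  sorted[4] = ition$repet
  sorted[5] = n$repetitio
  sorted[6] = on$repetiti
  sorted[7] = petition$re
  sorted[8] = repetition$
  sorted[9] = tion$repeti
  sorted[10] = tition$repe
sorted[1] = epetition$r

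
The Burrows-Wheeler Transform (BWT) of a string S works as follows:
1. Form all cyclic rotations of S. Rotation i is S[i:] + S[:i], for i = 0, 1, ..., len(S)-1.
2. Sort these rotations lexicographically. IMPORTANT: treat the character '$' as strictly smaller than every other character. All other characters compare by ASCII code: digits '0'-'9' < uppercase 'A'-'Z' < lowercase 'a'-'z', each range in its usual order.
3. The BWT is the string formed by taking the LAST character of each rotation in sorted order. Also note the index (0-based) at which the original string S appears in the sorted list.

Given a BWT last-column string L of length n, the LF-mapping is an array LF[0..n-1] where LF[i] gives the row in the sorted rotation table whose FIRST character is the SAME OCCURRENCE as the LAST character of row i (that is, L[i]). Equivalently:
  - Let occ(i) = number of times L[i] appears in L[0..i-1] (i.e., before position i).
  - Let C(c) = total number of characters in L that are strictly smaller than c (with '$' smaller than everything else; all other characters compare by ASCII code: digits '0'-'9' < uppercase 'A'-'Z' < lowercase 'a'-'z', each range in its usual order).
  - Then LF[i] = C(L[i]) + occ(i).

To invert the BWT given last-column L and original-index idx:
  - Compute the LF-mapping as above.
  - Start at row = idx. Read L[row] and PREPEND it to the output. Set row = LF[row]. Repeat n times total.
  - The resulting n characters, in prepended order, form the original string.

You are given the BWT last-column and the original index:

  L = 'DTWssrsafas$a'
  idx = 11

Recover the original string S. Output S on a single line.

Answer: sassafrasWTD$

Derivation:
LF mapping: 1 2 3 9 10 8 11 4 7 5 12 0 6
Walk LF starting at row 11, prepending L[row]:
  step 1: row=11, L[11]='$', prepend. Next row=LF[11]=0
  step 2: row=0, L[0]='D', prepend. Next row=LF[0]=1
  step 3: row=1, L[1]='T', prepend. Next row=LF[1]=2
  step 4: row=2, L[2]='W', prepend. Next row=LF[2]=3
  step 5: row=3, L[3]='s', prepend. Next row=LF[3]=9
  step 6: row=9, L[9]='a', prepend. Next row=LF[9]=5
  step 7: row=5, L[5]='r', prepend. Next row=LF[5]=8
  step 8: row=8, L[8]='f', prepend. Next row=LF[8]=7
  step 9: row=7, L[7]='a', prepend. Next row=LF[7]=4
  step 10: row=4, L[4]='s', prepend. Next row=LF[4]=10
  step 11: row=10, L[10]='s', prepend. Next row=LF[10]=12
  step 12: row=12, L[12]='a', prepend. Next row=LF[12]=6
  step 13: row=6, L[6]='s', prepend. Next row=LF[6]=11
Reversed output: sassafrasWTD$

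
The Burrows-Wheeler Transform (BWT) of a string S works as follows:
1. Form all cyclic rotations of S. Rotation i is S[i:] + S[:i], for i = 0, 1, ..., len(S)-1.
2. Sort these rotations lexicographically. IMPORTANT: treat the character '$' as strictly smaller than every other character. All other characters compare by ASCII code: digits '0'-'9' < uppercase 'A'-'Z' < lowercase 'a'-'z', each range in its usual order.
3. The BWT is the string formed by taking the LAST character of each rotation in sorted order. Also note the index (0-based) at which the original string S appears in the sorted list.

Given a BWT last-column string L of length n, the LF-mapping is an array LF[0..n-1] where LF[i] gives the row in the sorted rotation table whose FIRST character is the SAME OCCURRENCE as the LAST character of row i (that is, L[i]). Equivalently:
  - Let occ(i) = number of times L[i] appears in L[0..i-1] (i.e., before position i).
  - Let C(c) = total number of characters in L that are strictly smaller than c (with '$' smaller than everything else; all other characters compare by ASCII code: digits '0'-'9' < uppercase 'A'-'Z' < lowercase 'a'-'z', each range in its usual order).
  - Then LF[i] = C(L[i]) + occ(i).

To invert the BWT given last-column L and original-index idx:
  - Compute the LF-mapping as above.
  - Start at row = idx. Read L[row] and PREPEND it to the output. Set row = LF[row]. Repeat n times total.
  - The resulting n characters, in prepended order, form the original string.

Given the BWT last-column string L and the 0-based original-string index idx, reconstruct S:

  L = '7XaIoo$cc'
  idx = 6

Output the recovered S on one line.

LF mapping: 1 3 4 2 7 8 0 5 6
Walk LF starting at row 6, prepending L[row]:
  step 1: row=6, L[6]='$', prepend. Next row=LF[6]=0
  step 2: row=0, L[0]='7', prepend. Next row=LF[0]=1
  step 3: row=1, L[1]='X', prepend. Next row=LF[1]=3
  step 4: row=3, L[3]='I', prepend. Next row=LF[3]=2
  step 5: row=2, L[2]='a', prepend. Next row=LF[2]=4
  step 6: row=4, L[4]='o', prepend. Next row=LF[4]=7
  step 7: row=7, L[7]='c', prepend. Next row=LF[7]=5
  step 8: row=5, L[5]='o', prepend. Next row=LF[5]=8
  step 9: row=8, L[8]='c', prepend. Next row=LF[8]=6
Reversed output: cocoaIX7$

Answer: cocoaIX7$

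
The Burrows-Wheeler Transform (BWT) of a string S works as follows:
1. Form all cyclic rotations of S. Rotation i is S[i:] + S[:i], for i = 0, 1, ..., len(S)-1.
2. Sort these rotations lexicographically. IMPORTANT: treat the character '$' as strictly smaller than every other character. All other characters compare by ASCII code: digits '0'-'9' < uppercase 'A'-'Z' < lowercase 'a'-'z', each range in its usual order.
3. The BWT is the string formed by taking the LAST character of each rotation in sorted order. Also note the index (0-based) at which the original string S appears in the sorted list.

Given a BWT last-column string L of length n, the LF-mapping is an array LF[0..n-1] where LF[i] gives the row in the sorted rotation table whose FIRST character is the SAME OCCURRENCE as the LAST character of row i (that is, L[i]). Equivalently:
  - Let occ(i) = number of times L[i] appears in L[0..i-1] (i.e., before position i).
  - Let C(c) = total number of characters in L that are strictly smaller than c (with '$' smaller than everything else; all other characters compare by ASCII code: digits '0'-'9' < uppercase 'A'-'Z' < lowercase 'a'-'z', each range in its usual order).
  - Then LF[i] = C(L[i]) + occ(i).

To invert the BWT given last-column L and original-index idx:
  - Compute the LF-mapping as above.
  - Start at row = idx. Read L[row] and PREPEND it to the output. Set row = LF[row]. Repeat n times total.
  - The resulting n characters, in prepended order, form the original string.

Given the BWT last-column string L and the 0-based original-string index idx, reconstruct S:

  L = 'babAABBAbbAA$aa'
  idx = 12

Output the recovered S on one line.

LF mapping: 11 8 12 1 2 6 7 3 13 14 4 5 0 9 10
Walk LF starting at row 12, prepending L[row]:
  step 1: row=12, L[12]='$', prepend. Next row=LF[12]=0
  step 2: row=0, L[0]='b', prepend. Next row=LF[0]=11
  step 3: row=11, L[11]='A', prepend. Next row=LF[11]=5
  step 4: row=5, L[5]='B', prepend. Next row=LF[5]=6
  step 5: row=6, L[6]='B', prepend. Next row=LF[6]=7
  step 6: row=7, L[7]='A', prepend. Next row=LF[7]=3
  step 7: row=3, L[3]='A', prepend. Next row=LF[3]=1
  step 8: row=1, L[1]='a', prepend. Next row=LF[1]=8
  step 9: row=8, L[8]='b', prepend. Next row=LF[8]=13
  step 10: row=13, L[13]='a', prepend. Next row=LF[13]=9
  step 11: row=9, L[9]='b', prepend. Next row=LF[9]=14
  step 12: row=14, L[14]='a', prepend. Next row=LF[14]=10
  step 13: row=10, L[10]='A', prepend. Next row=LF[10]=4
  step 14: row=4, L[4]='A', prepend. Next row=LF[4]=2
  step 15: row=2, L[2]='b', prepend. Next row=LF[2]=12
Reversed output: bAAababaAABBAb$

Answer: bAAababaAABBAb$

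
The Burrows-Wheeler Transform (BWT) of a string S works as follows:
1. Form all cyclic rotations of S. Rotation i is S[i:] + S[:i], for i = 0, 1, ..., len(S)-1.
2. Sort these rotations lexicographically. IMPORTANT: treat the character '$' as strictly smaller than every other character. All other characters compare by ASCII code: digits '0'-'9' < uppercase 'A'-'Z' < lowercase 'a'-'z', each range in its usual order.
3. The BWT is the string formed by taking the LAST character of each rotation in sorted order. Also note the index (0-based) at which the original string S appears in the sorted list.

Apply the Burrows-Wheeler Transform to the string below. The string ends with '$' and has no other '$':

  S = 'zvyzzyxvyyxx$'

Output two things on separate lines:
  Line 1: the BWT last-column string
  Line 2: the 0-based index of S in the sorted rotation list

All 13 rotations (rotation i = S[i:]+S[:i]):
  rot[0] = zvyzzyxvyyxx$
  rot[1] = vyzzyxvyyxx$z
  rot[2] = yzzyxvyyxx$zv
  rot[3] = zzyxvyyxx$zvy
  rot[4] = zyxvyyxx$zvyz
  rot[5] = yxvyyxx$zvyzz
  rot[6] = xvyyxx$zvyzzy
  rot[7] = vyyxx$zvyzzyx
  rot[8] = yyxx$zvyzzyxv
  rot[9] = yxx$zvyzzyxvy
  rot[10] = xx$zvyzzyxvyy
  rot[11] = x$zvyzzyxvyyx
  rot[12] = $zvyzzyxvyyxx
Sorted (with $ < everything):
  sorted[0] = $zvyzzyxvyyxx  (last char: 'x')
  sorted[1] = vyyxx$zvyzzyx  (last char: 'x')
  sorted[2] = vyzzyxvyyxx$z  (last char: 'z')
  sorted[3] = x$zvyzzyxvyyx  (last char: 'x')
  sorted[4] = xvyyxx$zvyzzy  (last char: 'y')
  sorted[5] = xx$zvyzzyxvyy  (last char: 'y')
  sorted[6] = yxvyyxx$zvyzz  (last char: 'z')
  sorted[7] = yxx$zvyzzyxvy  (last char: 'y')
  sorted[8] = yyxx$zvyzzyxv  (last char: 'v')
  sorted[9] = yzzyxvyyxx$zv  (last char: 'v')
  sorted[10] = zvyzzyxvyyxx$  (last char: '$')
  sorted[11] = zyxvyyxx$zvyz  (last char: 'z')
  sorted[12] = zzyxvyyxx$zvy  (last char: 'y')
Last column: xxzxyyzyvv$zy
Original string S is at sorted index 10

Answer: xxzxyyzyvv$zy
10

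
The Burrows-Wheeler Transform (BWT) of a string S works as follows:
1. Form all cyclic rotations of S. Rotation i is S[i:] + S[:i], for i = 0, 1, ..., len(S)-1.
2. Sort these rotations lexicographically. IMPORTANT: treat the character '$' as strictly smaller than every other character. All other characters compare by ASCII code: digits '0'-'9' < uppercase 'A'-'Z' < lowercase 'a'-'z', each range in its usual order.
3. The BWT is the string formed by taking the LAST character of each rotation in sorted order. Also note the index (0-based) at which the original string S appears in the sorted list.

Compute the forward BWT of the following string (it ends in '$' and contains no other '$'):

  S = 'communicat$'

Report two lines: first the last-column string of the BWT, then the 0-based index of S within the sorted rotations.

All 11 rotations (rotation i = S[i:]+S[:i]):
  rot[0] = communicat$
  rot[1] = ommunicat$c
  rot[2] = mmunicat$co
  rot[3] = municat$com
  rot[4] = unicat$comm
  rot[5] = nicat$commu
  rot[6] = icat$commun
  rot[7] = cat$communi
  rot[8] = at$communic
  rot[9] = t$communica
  rot[10] = $communicat
Sorted (with $ < everything):
  sorted[0] = $communicat  (last char: 't')
  sorted[1] = at$communic  (last char: 'c')
  sorted[2] = cat$communi  (last char: 'i')
  sorted[3] = communicat$  (last char: '$')
  sorted[4] = icat$commun  (last char: 'n')
  sorted[5] = mmunicat$co  (last char: 'o')
  sorted[6] = municat$com  (last char: 'm')
  sorted[7] = nicat$commu  (last char: 'u')
  sorted[8] = ommunicat$c  (last char: 'c')
  sorted[9] = t$communica  (last char: 'a')
  sorted[10] = unicat$comm  (last char: 'm')
Last column: tci$nomucam
Original string S is at sorted index 3

Answer: tci$nomucam
3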